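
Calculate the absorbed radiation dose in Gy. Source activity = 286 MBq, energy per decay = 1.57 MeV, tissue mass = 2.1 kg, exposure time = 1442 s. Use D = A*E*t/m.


A = 286 MBq = 2.8600e+08 Bq
E = 1.57 MeV = 2.51514e-13 J
D = A*E*t/m = 2.8600e+08*2.51514e-13*1442/2.1
D = 0.04939 Gy


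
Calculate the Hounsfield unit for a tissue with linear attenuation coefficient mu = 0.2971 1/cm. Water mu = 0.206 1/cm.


HU = ((mu_tissue - mu_water) / mu_water) * 1000
HU = ((0.2971 - 0.206) / 0.206) * 1000
HU = 442.2


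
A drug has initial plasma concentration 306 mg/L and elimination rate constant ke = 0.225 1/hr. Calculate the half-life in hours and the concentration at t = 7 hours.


t_half = ln(2) / ke = 0.693147 / 0.225 = 3.081 hr
C(t) = C0 * exp(-ke*t) = 306 * exp(-0.225*7)
C(7) = 63.34 mg/L


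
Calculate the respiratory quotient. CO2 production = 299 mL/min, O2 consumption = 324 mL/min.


RQ = VCO2 / VO2
RQ = 299 / 324
RQ = 0.9228


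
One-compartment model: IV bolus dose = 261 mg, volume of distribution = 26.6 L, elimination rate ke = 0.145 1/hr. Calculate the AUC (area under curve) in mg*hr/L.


C0 = Dose/Vd = 261/26.6 = 9.81203 mg/L
AUC = C0/ke = 9.81203/0.145
AUC = 67.67 mg*hr/L


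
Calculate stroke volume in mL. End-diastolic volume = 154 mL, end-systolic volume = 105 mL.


SV = EDV - ESV
SV = 154 - 105
SV = 49 mL


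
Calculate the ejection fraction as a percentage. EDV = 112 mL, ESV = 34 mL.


SV = EDV - ESV = 112 - 34 = 78 mL
EF = SV/EDV * 100 = 78/112 * 100
EF = 69.64%


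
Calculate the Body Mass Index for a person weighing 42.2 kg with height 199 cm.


BMI = weight / height^2
height = 199 cm = 1.99 m
BMI = 42.2 / 1.99^2
BMI = 10.66 kg/m^2


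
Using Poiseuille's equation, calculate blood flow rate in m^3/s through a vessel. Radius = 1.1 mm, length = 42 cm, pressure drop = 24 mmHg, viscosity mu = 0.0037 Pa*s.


Q = pi*r^4*dP / (8*mu*L)
r = 0.0011 m, L = 0.42 m
dP = 24 mmHg = 3199.728 Pa
Q = 1.1838e-06 m^3/s


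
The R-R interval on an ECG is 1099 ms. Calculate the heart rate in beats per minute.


HR = 60 / RR_interval(s)
RR = 1099 ms = 1.099 s
HR = 60 / 1.099 = 54.6 bpm


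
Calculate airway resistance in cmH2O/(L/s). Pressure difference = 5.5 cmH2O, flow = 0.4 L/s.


R = dP / flow
R = 5.5 / 0.4
R = 13.75 cmH2O/(L/s)


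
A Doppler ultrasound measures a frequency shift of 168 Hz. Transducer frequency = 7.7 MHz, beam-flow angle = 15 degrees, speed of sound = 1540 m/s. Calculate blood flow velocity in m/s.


v = fd * c / (2 * f0 * cos(theta))
v = 168 * 1540 / (2 * 7.7000e+06 * cos(15))
v = 0.01739 m/s


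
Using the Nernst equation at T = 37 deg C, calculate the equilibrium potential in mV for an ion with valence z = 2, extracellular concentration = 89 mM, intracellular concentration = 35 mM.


E = (RT/(zF)) * ln(C_out/C_in)
T = 37 + 273.15 = 310.15 K
E = (8.314 * 310.15 / (2 * 96485)) * ln(89/35)
E = 12.47 mV


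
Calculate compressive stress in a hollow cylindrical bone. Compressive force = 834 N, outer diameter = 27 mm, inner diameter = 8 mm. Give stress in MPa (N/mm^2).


A = pi*(r_o^2 - r_i^2)
r_o = 13.5 mm, r_i = 4 mm
A = 522.29 mm^2
sigma = F/A = 834 / 522.29
sigma = 1.597 MPa


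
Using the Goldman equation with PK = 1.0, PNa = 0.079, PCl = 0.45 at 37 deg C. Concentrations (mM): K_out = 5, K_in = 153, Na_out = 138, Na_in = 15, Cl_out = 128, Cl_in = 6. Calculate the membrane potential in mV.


Vm = (RT/F)*ln((PK*Ko + PNa*Nao + PCl*Cli)/(PK*Ki + PNa*Nai + PCl*Clo))
Numer = 18.602, Denom = 211.785
Vm = -65 mV


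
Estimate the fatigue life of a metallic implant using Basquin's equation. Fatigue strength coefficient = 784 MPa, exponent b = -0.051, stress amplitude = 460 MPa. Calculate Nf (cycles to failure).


sigma_a = sigma_f' * (2Nf)^b
2Nf = (sigma_a/sigma_f')^(1/b)
2Nf = (460/784)^(1/-0.051)
2Nf = 34702.237
Nf = 1.735e+04


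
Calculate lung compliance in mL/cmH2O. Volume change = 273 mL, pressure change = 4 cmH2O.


C = dV / dP
C = 273 / 4
C = 68.25 mL/cmH2O


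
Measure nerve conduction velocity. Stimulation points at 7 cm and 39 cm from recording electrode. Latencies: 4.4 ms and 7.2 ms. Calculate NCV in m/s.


Distance = (39 - 7) / 100 = 0.32 m
dt = (7.2 - 4.4) / 1000 = 0.0028 s
NCV = dist / dt = 114.3 m/s


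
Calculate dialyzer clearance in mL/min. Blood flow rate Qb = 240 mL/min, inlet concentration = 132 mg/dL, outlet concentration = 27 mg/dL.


K = Qb * (Cb_in - Cb_out) / Cb_in
K = 240 * (132 - 27) / 132
K = 190.9 mL/min


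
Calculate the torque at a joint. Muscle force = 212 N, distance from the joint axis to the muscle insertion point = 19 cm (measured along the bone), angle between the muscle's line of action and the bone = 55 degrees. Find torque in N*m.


Torque = F * d * sin(theta)   (moment arm = d*sin(theta))
d = 19 cm = 0.19 m
Torque = 212 * 0.19 * sin(55)
Torque = 33 N*m


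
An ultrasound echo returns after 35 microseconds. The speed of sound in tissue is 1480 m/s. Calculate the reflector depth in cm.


depth = c * t / 2
t = 35 us = 3.5000e-05 s
depth = 1480 * 3.5000e-05 / 2
depth = 0.0259 m = 2.59 cm


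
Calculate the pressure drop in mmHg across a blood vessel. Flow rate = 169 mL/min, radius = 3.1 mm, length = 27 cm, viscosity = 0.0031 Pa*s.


dP = 8*mu*L*Q / (pi*r^4)
Q = 169 mL/min = 2.81667e-06 m^3/s
dP = 65.0062 Pa = 65.0062 / 133.322 mmHg = 0.4876 mmHg


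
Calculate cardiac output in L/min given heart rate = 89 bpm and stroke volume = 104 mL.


CO = HR * SV
CO = 89 * 104 / 1000
CO = 9.256 L/min


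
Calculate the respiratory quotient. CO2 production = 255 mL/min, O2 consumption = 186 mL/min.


RQ = VCO2 / VO2
RQ = 255 / 186
RQ = 1.371


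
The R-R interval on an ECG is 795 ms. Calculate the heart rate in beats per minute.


HR = 60 / RR_interval(s)
RR = 795 ms = 0.795 s
HR = 60 / 0.795 = 75.47 bpm


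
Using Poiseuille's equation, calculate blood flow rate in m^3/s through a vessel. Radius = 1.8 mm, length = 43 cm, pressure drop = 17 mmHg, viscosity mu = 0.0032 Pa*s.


Q = pi*r^4*dP / (8*mu*L)
r = 0.0018 m, L = 0.43 m
dP = 17 mmHg = 2266.474 Pa
Q = 6.7902e-06 m^3/s


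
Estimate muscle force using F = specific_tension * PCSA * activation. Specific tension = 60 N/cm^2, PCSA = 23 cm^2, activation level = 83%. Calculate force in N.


F = sigma * PCSA * activation
F = 60 * 23 * 0.83
F = 1145 N


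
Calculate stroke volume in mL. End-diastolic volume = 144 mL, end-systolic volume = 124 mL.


SV = EDV - ESV
SV = 144 - 124
SV = 20 mL


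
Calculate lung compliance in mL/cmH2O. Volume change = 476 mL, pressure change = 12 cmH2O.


C = dV / dP
C = 476 / 12
C = 39.67 mL/cmH2O


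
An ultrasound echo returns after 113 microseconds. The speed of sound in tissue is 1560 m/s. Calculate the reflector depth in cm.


depth = c * t / 2
t = 113 us = 1.1300e-04 s
depth = 1560 * 1.1300e-04 / 2
depth = 0.08814 m = 8.814 cm


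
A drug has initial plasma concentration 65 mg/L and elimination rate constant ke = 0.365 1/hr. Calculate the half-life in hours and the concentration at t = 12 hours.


t_half = ln(2) / ke = 0.693147 / 0.365 = 1.899 hr
C(t) = C0 * exp(-ke*t) = 65 * exp(-0.365*12)
C(12) = 0.8141 mg/L


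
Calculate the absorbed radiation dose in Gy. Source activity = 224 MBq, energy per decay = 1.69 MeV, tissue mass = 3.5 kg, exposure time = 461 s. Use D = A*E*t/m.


A = 224 MBq = 2.2400e+08 Bq
E = 1.69 MeV = 2.70738e-13 J
D = A*E*t/m = 2.2400e+08*2.70738e-13*461/3.5
D = 0.007988 Gy


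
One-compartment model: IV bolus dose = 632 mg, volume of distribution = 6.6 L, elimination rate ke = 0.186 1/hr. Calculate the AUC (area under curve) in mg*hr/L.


C0 = Dose/Vd = 632/6.6 = 95.7576 mg/L
AUC = C0/ke = 95.7576/0.186
AUC = 514.8 mg*hr/L


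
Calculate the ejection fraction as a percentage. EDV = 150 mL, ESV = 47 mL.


SV = EDV - ESV = 150 - 47 = 103 mL
EF = SV/EDV * 100 = 103/150 * 100
EF = 68.67%


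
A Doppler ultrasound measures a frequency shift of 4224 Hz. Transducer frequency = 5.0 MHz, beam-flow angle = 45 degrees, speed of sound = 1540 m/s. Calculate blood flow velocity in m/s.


v = fd * c / (2 * f0 * cos(theta))
v = 4224 * 1540 / (2 * 5.0000e+06 * cos(45))
v = 0.9199 m/s


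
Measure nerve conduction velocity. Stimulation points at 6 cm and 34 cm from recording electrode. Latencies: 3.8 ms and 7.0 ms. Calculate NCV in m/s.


Distance = (34 - 6) / 100 = 0.28 m
dt = (7.0 - 3.8) / 1000 = 0.0032 s
NCV = dist / dt = 87.5 m/s


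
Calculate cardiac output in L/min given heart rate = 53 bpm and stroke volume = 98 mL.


CO = HR * SV
CO = 53 * 98 / 1000
CO = 5.194 L/min


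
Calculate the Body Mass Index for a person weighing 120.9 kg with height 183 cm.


BMI = weight / height^2
height = 183 cm = 1.83 m
BMI = 120.9 / 1.83^2
BMI = 36.1 kg/m^2


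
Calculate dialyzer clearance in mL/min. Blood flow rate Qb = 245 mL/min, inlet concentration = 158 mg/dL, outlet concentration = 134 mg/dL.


K = Qb * (Cb_in - Cb_out) / Cb_in
K = 245 * (158 - 134) / 158
K = 37.22 mL/min


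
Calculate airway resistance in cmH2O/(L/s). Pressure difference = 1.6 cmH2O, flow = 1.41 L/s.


R = dP / flow
R = 1.6 / 1.41
R = 1.135 cmH2O/(L/s)


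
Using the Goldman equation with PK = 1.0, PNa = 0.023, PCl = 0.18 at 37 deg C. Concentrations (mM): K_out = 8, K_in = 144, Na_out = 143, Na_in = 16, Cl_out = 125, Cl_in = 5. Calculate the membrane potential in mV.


Vm = (RT/F)*ln((PK*Ko + PNa*Nao + PCl*Cli)/(PK*Ki + PNa*Nai + PCl*Clo))
Numer = 12.189, Denom = 166.868
Vm = -69.93 mV


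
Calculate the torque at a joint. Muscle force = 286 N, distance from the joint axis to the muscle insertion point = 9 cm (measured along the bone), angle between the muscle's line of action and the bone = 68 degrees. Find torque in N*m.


Torque = F * d * sin(theta)   (moment arm = d*sin(theta))
d = 9 cm = 0.09 m
Torque = 286 * 0.09 * sin(68)
Torque = 23.87 N*m


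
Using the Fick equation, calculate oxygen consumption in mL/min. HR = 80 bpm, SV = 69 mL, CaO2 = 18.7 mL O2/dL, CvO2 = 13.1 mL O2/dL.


CO = HR*SV = 80*69/1000 = 5.52 L/min
a-v O2 diff = 18.7 - 13.1 = 5.6 mL/dL
VO2 = CO * (CaO2-CvO2) * 10 dL/L
VO2 = 5.52 * 5.6 * 10
VO2 = 309.1 mL/min


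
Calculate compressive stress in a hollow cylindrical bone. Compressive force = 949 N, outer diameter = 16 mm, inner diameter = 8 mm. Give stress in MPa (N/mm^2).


A = pi*(r_o^2 - r_i^2)
r_o = 8 mm, r_i = 4 mm
A = 150.796 mm^2
sigma = F/A = 949 / 150.796
sigma = 6.293 MPa


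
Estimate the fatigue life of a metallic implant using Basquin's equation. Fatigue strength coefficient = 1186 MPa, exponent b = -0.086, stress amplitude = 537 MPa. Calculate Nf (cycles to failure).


sigma_a = sigma_f' * (2Nf)^b
2Nf = (sigma_a/sigma_f')^(1/b)
2Nf = (537/1186)^(1/-0.086)
2Nf = 10029.603
Nf = 5015


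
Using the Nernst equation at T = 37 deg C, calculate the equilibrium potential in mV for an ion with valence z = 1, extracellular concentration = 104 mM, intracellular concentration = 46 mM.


E = (RT/(zF)) * ln(C_out/C_in)
T = 37 + 273.15 = 310.15 K
E = (8.314 * 310.15 / (1 * 96485)) * ln(104/46)
E = 21.8 mV


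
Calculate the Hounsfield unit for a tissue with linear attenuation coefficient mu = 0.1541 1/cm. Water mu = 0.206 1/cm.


HU = ((mu_tissue - mu_water) / mu_water) * 1000
HU = ((0.1541 - 0.206) / 0.206) * 1000
HU = -251.9


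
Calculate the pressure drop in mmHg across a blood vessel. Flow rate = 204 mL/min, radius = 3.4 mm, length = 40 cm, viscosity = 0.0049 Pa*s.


dP = 8*mu*L*Q / (pi*r^4)
Q = 204 mL/min = 3.4e-06 m^3/s
dP = 126.987 Pa = 126.987 / 133.322 mmHg = 0.9525 mmHg


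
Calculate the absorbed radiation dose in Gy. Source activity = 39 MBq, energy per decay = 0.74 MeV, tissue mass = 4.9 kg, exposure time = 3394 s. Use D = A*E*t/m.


A = 39 MBq = 3.9000e+07 Bq
E = 0.74 MeV = 1.18548e-13 J
D = A*E*t/m = 3.9000e+07*1.18548e-13*3394/4.9
D = 0.003202 Gy


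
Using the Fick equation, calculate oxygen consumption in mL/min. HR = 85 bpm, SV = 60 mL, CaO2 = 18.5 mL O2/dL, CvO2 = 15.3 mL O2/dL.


CO = HR*SV = 85*60/1000 = 5.1 L/min
a-v O2 diff = 18.5 - 15.3 = 3.2 mL/dL
VO2 = CO * (CaO2-CvO2) * 10 dL/L
VO2 = 5.1 * 3.2 * 10
VO2 = 163.2 mL/min


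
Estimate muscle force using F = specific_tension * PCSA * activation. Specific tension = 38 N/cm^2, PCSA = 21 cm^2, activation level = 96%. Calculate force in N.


F = sigma * PCSA * activation
F = 38 * 21 * 0.96
F = 766.1 N


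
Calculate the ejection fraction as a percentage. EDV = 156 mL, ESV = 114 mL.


SV = EDV - ESV = 156 - 114 = 42 mL
EF = SV/EDV * 100 = 42/156 * 100
EF = 26.92%


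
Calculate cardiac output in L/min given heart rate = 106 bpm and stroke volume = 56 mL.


CO = HR * SV
CO = 106 * 56 / 1000
CO = 5.936 L/min


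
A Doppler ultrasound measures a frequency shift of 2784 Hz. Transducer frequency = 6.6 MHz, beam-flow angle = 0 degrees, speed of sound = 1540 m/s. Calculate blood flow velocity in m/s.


v = fd * c / (2 * f0 * cos(theta))
v = 2784 * 1540 / (2 * 6.6000e+06 * cos(0))
v = 0.3248 m/s


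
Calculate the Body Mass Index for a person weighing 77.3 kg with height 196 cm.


BMI = weight / height^2
height = 196 cm = 1.96 m
BMI = 77.3 / 1.96^2
BMI = 20.12 kg/m^2


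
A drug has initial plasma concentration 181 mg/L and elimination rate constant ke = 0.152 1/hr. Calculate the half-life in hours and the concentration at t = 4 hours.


t_half = ln(2) / ke = 0.693147 / 0.152 = 4.56 hr
C(t) = C0 * exp(-ke*t) = 181 * exp(-0.152*4)
C(4) = 98.54 mg/L


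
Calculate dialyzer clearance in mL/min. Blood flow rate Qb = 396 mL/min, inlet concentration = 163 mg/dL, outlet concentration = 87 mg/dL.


K = Qb * (Cb_in - Cb_out) / Cb_in
K = 396 * (163 - 87) / 163
K = 184.6 mL/min


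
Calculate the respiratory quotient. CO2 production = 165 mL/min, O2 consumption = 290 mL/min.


RQ = VCO2 / VO2
RQ = 165 / 290
RQ = 0.569


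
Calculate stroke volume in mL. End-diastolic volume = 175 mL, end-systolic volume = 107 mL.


SV = EDV - ESV
SV = 175 - 107
SV = 68 mL


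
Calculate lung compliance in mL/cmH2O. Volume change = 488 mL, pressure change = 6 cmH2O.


C = dV / dP
C = 488 / 6
C = 81.33 mL/cmH2O


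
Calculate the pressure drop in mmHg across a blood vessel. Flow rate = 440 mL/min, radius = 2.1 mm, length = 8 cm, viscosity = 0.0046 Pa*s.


dP = 8*mu*L*Q / (pi*r^4)
Q = 440 mL/min = 7.33333e-06 m^3/s
dP = 353.356 Pa = 353.356 / 133.322 mmHg = 2.65 mmHg


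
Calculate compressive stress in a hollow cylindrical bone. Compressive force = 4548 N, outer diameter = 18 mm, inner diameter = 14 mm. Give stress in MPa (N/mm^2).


A = pi*(r_o^2 - r_i^2)
r_o = 9 mm, r_i = 7 mm
A = 100.531 mm^2
sigma = F/A = 4548 / 100.531
sigma = 45.24 MPa


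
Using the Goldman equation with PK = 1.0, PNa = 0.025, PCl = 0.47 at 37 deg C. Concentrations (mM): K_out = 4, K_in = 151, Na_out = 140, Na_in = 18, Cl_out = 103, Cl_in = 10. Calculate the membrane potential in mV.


Vm = (RT/F)*ln((PK*Ko + PNa*Nao + PCl*Cli)/(PK*Ki + PNa*Nai + PCl*Clo))
Numer = 12.2, Denom = 199.86
Vm = -74.73 mV


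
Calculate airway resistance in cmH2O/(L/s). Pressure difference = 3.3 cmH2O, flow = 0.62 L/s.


R = dP / flow
R = 3.3 / 0.62
R = 5.323 cmH2O/(L/s)


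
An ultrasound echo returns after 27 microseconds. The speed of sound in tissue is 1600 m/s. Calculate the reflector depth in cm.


depth = c * t / 2
t = 27 us = 2.7000e-05 s
depth = 1600 * 2.7000e-05 / 2
depth = 0.0216 m = 2.16 cm


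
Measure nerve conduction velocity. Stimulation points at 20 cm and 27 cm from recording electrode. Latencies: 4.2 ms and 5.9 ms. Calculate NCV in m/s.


Distance = (27 - 20) / 100 = 0.07 m
dt = (5.9 - 4.2) / 1000 = 0.0017 s
NCV = dist / dt = 41.18 m/s


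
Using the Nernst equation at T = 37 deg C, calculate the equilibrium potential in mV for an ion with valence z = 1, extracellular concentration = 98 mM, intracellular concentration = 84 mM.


E = (RT/(zF)) * ln(C_out/C_in)
T = 37 + 273.15 = 310.15 K
E = (8.314 * 310.15 / (1 * 96485)) * ln(98/84)
E = 4.12 mV


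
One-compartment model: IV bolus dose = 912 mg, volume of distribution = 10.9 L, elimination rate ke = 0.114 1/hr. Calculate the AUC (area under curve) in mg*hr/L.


C0 = Dose/Vd = 912/10.9 = 83.6697 mg/L
AUC = C0/ke = 83.6697/0.114
AUC = 733.9 mg*hr/L


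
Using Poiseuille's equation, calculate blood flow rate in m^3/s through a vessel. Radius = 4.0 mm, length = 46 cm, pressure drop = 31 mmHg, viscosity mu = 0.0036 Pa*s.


Q = pi*r^4*dP / (8*mu*L)
r = 0.004 m, L = 0.46 m
dP = 31 mmHg = 4132.982 Pa
Q = 2.5090e-04 m^3/s


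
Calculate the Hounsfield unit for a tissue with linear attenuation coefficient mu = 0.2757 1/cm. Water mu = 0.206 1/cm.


HU = ((mu_tissue - mu_water) / mu_water) * 1000
HU = ((0.2757 - 0.206) / 0.206) * 1000
HU = 338.3


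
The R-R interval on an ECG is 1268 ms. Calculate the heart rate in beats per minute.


HR = 60 / RR_interval(s)
RR = 1268 ms = 1.268 s
HR = 60 / 1.268 = 47.32 bpm


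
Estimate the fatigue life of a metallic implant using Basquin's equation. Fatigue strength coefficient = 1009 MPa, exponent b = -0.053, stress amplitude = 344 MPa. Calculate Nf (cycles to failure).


sigma_a = sigma_f' * (2Nf)^b
2Nf = (sigma_a/sigma_f')^(1/b)
2Nf = (344/1009)^(1/-0.053)
2Nf = 6.5705021e+08
Nf = 3.2853e+08


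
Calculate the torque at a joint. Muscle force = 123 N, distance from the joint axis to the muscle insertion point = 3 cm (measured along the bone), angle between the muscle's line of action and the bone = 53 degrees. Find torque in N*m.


Torque = F * d * sin(theta)   (moment arm = d*sin(theta))
d = 3 cm = 0.03 m
Torque = 123 * 0.03 * sin(53)
Torque = 2.947 N*m


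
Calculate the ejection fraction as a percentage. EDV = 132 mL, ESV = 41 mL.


SV = EDV - ESV = 132 - 41 = 91 mL
EF = SV/EDV * 100 = 91/132 * 100
EF = 68.94%


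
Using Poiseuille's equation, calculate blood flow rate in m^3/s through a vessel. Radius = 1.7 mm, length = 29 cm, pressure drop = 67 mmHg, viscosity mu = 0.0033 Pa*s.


Q = pi*r^4*dP / (8*mu*L)
r = 0.0017 m, L = 0.29 m
dP = 67 mmHg = 8932.574 Pa
Q = 3.0614e-05 m^3/s


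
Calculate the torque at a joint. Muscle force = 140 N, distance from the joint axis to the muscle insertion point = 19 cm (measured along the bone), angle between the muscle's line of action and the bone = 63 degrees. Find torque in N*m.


Torque = F * d * sin(theta)   (moment arm = d*sin(theta))
d = 19 cm = 0.19 m
Torque = 140 * 0.19 * sin(63)
Torque = 23.7 N*m


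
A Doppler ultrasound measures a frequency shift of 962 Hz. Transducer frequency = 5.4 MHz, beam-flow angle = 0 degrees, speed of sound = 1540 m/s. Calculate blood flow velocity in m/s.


v = fd * c / (2 * f0 * cos(theta))
v = 962 * 1540 / (2 * 5.4000e+06 * cos(0))
v = 0.1372 m/s


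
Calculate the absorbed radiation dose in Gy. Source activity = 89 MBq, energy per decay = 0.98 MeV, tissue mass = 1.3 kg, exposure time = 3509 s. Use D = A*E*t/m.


A = 89 MBq = 8.9000e+07 Bq
E = 0.98 MeV = 1.56996e-13 J
D = A*E*t/m = 8.9000e+07*1.56996e-13*3509/1.3
D = 0.03772 Gy


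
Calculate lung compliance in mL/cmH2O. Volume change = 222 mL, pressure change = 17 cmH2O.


C = dV / dP
C = 222 / 17
C = 13.06 mL/cmH2O


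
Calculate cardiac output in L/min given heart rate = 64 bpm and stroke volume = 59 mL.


CO = HR * SV
CO = 64 * 59 / 1000
CO = 3.776 L/min


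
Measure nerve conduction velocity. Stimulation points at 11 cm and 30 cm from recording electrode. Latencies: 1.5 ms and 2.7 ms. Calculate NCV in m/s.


Distance = (30 - 11) / 100 = 0.19 m
dt = (2.7 - 1.5) / 1000 = 0.0012 s
NCV = dist / dt = 158.3 m/s


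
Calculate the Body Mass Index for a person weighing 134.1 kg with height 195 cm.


BMI = weight / height^2
height = 195 cm = 1.95 m
BMI = 134.1 / 1.95^2
BMI = 35.27 kg/m^2


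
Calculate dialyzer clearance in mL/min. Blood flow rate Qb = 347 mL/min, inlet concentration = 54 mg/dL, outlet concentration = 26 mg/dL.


K = Qb * (Cb_in - Cb_out) / Cb_in
K = 347 * (54 - 26) / 54
K = 179.9 mL/min


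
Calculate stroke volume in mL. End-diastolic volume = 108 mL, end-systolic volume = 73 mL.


SV = EDV - ESV
SV = 108 - 73
SV = 35 mL


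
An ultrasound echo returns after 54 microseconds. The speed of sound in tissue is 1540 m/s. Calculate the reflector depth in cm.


depth = c * t / 2
t = 54 us = 5.4000e-05 s
depth = 1540 * 5.4000e-05 / 2
depth = 0.04158 m = 4.158 cm


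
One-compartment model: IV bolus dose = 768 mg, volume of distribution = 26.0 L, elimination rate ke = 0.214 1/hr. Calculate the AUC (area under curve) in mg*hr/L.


C0 = Dose/Vd = 768/26.0 = 29.5385 mg/L
AUC = C0/ke = 29.5385/0.214
AUC = 138 mg*hr/L


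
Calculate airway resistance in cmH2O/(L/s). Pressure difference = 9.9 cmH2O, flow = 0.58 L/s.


R = dP / flow
R = 9.9 / 0.58
R = 17.07 cmH2O/(L/s)


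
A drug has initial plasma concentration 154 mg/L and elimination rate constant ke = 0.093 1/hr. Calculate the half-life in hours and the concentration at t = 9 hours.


t_half = ln(2) / ke = 0.693147 / 0.093 = 7.453 hr
C(t) = C0 * exp(-ke*t) = 154 * exp(-0.093*9)
C(9) = 66.68 mg/L


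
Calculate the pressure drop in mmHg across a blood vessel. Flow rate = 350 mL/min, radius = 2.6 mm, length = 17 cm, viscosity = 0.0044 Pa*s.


dP = 8*mu*L*Q / (pi*r^4)
Q = 350 mL/min = 5.83333e-06 m^3/s
dP = 243.145 Pa = 243.145 / 133.322 mmHg = 1.824 mmHg


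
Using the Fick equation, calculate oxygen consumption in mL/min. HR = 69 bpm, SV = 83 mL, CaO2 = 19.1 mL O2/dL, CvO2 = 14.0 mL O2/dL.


CO = HR*SV = 69*83/1000 = 5.727 L/min
a-v O2 diff = 19.1 - 14.0 = 5.1 mL/dL
VO2 = CO * (CaO2-CvO2) * 10 dL/L
VO2 = 5.727 * 5.1 * 10
VO2 = 292.1 mL/min


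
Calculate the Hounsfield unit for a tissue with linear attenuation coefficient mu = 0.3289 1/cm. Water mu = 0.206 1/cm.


HU = ((mu_tissue - mu_water) / mu_water) * 1000
HU = ((0.3289 - 0.206) / 0.206) * 1000
HU = 596.6


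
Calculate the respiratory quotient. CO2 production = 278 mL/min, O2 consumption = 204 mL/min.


RQ = VCO2 / VO2
RQ = 278 / 204
RQ = 1.363


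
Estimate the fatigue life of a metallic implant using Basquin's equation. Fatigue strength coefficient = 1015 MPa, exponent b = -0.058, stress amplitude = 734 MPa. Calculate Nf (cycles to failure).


sigma_a = sigma_f' * (2Nf)^b
2Nf = (sigma_a/sigma_f')^(1/b)
2Nf = (734/1015)^(1/-0.058)
2Nf = 267.3429
Nf = 133.7


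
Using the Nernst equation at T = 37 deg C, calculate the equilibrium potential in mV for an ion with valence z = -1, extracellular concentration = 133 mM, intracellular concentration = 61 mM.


E = (RT/(zF)) * ln(C_out/C_in)
T = 37 + 273.15 = 310.15 K
E = (8.314 * 310.15 / (-1 * 96485)) * ln(133/61)
E = -20.83 mV


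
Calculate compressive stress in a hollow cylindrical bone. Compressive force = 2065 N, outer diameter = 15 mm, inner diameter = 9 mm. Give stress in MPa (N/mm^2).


A = pi*(r_o^2 - r_i^2)
r_o = 7.5 mm, r_i = 4.5 mm
A = 113.097 mm^2
sigma = F/A = 2065 / 113.097
sigma = 18.26 MPa


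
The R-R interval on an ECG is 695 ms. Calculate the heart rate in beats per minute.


HR = 60 / RR_interval(s)
RR = 695 ms = 0.695 s
HR = 60 / 0.695 = 86.33 bpm


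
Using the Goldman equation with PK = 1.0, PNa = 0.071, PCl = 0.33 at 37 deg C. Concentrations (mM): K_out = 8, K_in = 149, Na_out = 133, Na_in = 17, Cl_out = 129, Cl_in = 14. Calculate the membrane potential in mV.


Vm = (RT/F)*ln((PK*Ko + PNa*Nao + PCl*Cli)/(PK*Ki + PNa*Nai + PCl*Clo))
Numer = 22.063, Denom = 192.777
Vm = -57.93 mV


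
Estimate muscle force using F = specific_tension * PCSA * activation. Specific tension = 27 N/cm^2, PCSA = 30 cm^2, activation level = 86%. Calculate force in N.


F = sigma * PCSA * activation
F = 27 * 30 * 0.86
F = 696.6 N


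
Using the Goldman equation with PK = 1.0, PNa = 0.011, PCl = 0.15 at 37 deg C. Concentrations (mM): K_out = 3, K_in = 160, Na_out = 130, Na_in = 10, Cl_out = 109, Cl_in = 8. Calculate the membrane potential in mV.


Vm = (RT/F)*ln((PK*Ko + PNa*Nao + PCl*Cli)/(PK*Ki + PNa*Nai + PCl*Clo))
Numer = 5.63, Denom = 176.46
Vm = -92.07 mV


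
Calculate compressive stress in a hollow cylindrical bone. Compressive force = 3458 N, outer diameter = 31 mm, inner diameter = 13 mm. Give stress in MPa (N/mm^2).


A = pi*(r_o^2 - r_i^2)
r_o = 15.5 mm, r_i = 6.5 mm
A = 622.035 mm^2
sigma = F/A = 3458 / 622.035
sigma = 5.559 MPa


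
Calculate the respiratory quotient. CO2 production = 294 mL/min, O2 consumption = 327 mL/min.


RQ = VCO2 / VO2
RQ = 294 / 327
RQ = 0.8991


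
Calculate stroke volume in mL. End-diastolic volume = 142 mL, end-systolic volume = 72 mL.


SV = EDV - ESV
SV = 142 - 72
SV = 70 mL


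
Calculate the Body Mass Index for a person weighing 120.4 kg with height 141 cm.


BMI = weight / height^2
height = 141 cm = 1.41 m
BMI = 120.4 / 1.41^2
BMI = 60.56 kg/m^2


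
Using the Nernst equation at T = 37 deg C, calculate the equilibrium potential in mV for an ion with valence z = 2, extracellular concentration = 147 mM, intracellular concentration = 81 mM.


E = (RT/(zF)) * ln(C_out/C_in)
T = 37 + 273.15 = 310.15 K
E = (8.314 * 310.15 / (2 * 96485)) * ln(147/81)
E = 7.964 mV


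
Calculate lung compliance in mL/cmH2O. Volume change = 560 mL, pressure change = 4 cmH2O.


C = dV / dP
C = 560 / 4
C = 140 mL/cmH2O


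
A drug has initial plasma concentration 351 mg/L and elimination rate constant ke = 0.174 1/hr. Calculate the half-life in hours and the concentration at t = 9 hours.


t_half = ln(2) / ke = 0.693147 / 0.174 = 3.984 hr
C(t) = C0 * exp(-ke*t) = 351 * exp(-0.174*9)
C(9) = 73.32 mg/L


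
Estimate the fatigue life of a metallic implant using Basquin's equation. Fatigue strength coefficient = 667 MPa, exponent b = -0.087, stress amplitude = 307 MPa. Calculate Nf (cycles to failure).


sigma_a = sigma_f' * (2Nf)^b
2Nf = (sigma_a/sigma_f')^(1/b)
2Nf = (307/667)^(1/-0.087)
2Nf = 7471.6937
Nf = 3736


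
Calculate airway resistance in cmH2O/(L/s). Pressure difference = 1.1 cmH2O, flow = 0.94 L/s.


R = dP / flow
R = 1.1 / 0.94
R = 1.17 cmH2O/(L/s)


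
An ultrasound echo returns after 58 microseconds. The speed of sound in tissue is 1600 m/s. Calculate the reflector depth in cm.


depth = c * t / 2
t = 58 us = 5.8000e-05 s
depth = 1600 * 5.8000e-05 / 2
depth = 0.0464 m = 4.64 cm


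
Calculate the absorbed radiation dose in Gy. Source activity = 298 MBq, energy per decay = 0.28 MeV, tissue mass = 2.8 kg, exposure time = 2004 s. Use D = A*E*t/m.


A = 298 MBq = 2.9800e+08 Bq
E = 0.28 MeV = 4.4856e-14 J
D = A*E*t/m = 2.9800e+08*4.4856e-14*2004/2.8
D = 0.009567 Gy


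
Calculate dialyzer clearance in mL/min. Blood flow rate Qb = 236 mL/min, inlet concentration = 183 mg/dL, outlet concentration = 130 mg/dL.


K = Qb * (Cb_in - Cb_out) / Cb_in
K = 236 * (183 - 130) / 183
K = 68.35 mL/min


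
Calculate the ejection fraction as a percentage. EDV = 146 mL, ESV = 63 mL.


SV = EDV - ESV = 146 - 63 = 83 mL
EF = SV/EDV * 100 = 83/146 * 100
EF = 56.85%


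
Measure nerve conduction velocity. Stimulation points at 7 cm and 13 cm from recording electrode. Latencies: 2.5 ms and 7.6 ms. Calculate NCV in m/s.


Distance = (13 - 7) / 100 = 0.06 m
dt = (7.6 - 2.5) / 1000 = 0.0051 s
NCV = dist / dt = 11.76 m/s


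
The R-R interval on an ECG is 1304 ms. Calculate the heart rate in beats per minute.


HR = 60 / RR_interval(s)
RR = 1304 ms = 1.304 s
HR = 60 / 1.304 = 46.01 bpm


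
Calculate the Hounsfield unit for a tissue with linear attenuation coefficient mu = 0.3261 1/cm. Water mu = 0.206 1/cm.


HU = ((mu_tissue - mu_water) / mu_water) * 1000
HU = ((0.3261 - 0.206) / 0.206) * 1000
HU = 583


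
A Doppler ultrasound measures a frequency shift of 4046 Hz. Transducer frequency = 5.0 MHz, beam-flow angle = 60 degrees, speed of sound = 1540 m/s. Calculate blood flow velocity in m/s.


v = fd * c / (2 * f0 * cos(theta))
v = 4046 * 1540 / (2 * 5.0000e+06 * cos(60))
v = 1.246 m/s


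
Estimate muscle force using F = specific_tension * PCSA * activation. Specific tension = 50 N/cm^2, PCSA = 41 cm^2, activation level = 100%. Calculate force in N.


F = sigma * PCSA * activation
F = 50 * 41 * 1
F = 2050 N


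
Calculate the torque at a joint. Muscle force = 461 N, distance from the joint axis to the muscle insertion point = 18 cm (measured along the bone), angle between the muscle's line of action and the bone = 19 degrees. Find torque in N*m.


Torque = F * d * sin(theta)   (moment arm = d*sin(theta))
d = 18 cm = 0.18 m
Torque = 461 * 0.18 * sin(19)
Torque = 27.02 N*m


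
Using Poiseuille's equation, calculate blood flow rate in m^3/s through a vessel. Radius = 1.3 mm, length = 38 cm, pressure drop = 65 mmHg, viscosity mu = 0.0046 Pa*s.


Q = pi*r^4*dP / (8*mu*L)
r = 0.0013 m, L = 0.38 m
dP = 65 mmHg = 8665.93 Pa
Q = 5.5604e-06 m^3/s


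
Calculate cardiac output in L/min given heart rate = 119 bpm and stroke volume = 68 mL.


CO = HR * SV
CO = 119 * 68 / 1000
CO = 8.092 L/min


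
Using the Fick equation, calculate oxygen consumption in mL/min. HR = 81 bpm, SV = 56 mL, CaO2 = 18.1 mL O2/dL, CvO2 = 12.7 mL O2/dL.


CO = HR*SV = 81*56/1000 = 4.536 L/min
a-v O2 diff = 18.1 - 12.7 = 5.4 mL/dL
VO2 = CO * (CaO2-CvO2) * 10 dL/L
VO2 = 4.536 * 5.4 * 10
VO2 = 244.9 mL/min


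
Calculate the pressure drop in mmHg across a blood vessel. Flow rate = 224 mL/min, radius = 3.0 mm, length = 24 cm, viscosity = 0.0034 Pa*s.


dP = 8*mu*L*Q / (pi*r^4)
Q = 224 mL/min = 3.73333e-06 m^3/s
dP = 95.7727 Pa = 95.7727 / 133.322 mmHg = 0.7184 mmHg


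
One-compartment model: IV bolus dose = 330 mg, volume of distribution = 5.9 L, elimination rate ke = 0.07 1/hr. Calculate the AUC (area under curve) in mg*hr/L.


C0 = Dose/Vd = 330/5.9 = 55.9322 mg/L
AUC = C0/ke = 55.9322/0.07
AUC = 799 mg*hr/L


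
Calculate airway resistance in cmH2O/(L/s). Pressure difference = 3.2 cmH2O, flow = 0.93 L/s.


R = dP / flow
R = 3.2 / 0.93
R = 3.441 cmH2O/(L/s)


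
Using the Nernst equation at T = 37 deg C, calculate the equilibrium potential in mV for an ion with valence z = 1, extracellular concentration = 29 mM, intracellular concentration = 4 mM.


E = (RT/(zF)) * ln(C_out/C_in)
T = 37 + 273.15 = 310.15 K
E = (8.314 * 310.15 / (1 * 96485)) * ln(29/4)
E = 52.94 mV


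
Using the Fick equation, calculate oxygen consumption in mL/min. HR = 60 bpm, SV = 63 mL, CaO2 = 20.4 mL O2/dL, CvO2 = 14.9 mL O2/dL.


CO = HR*SV = 60*63/1000 = 3.78 L/min
a-v O2 diff = 20.4 - 14.9 = 5.5 mL/dL
VO2 = CO * (CaO2-CvO2) * 10 dL/L
VO2 = 3.78 * 5.5 * 10
VO2 = 207.9 mL/min


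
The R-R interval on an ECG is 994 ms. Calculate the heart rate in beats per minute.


HR = 60 / RR_interval(s)
RR = 994 ms = 0.994 s
HR = 60 / 0.994 = 60.36 bpm


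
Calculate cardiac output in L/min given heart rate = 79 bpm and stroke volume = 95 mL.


CO = HR * SV
CO = 79 * 95 / 1000
CO = 7.505 L/min


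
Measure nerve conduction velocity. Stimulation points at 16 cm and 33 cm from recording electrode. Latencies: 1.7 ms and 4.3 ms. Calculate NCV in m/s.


Distance = (33 - 16) / 100 = 0.17 m
dt = (4.3 - 1.7) / 1000 = 0.0026 s
NCV = dist / dt = 65.38 m/s


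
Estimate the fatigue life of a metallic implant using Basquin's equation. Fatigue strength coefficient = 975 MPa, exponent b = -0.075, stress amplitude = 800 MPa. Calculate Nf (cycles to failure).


sigma_a = sigma_f' * (2Nf)^b
2Nf = (sigma_a/sigma_f')^(1/b)
2Nf = (800/975)^(1/-0.075)
2Nf = 13.980683
Nf = 6.99


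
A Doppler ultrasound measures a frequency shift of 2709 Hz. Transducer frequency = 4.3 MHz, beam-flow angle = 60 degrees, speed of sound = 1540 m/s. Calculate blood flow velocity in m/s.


v = fd * c / (2 * f0 * cos(theta))
v = 2709 * 1540 / (2 * 4.3000e+06 * cos(60))
v = 0.9702 m/s


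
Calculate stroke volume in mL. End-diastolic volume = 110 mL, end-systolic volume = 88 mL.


SV = EDV - ESV
SV = 110 - 88
SV = 22 mL


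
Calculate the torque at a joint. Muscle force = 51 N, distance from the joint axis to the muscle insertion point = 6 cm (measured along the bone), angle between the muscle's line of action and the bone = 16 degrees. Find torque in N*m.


Torque = F * d * sin(theta)   (moment arm = d*sin(theta))
d = 6 cm = 0.06 m
Torque = 51 * 0.06 * sin(16)
Torque = 0.8435 N*m


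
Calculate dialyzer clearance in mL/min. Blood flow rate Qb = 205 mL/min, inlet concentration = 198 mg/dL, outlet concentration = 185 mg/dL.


K = Qb * (Cb_in - Cb_out) / Cb_in
K = 205 * (198 - 185) / 198
K = 13.46 mL/min


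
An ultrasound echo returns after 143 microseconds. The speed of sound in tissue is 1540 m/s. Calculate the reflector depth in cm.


depth = c * t / 2
t = 143 us = 1.4300e-04 s
depth = 1540 * 1.4300e-04 / 2
depth = 0.11011 m = 11.011 cm


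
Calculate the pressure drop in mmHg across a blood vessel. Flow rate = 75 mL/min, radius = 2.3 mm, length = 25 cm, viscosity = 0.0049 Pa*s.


dP = 8*mu*L*Q / (pi*r^4)
Q = 75 mL/min = 1.25e-06 m^3/s
dP = 139.34 Pa = 139.34 / 133.322 mmHg = 1.045 mmHg


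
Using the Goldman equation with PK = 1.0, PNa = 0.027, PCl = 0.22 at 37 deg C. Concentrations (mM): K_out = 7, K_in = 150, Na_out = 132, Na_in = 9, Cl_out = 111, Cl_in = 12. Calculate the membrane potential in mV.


Vm = (RT/F)*ln((PK*Ko + PNa*Nao + PCl*Cli)/(PK*Ki + PNa*Nai + PCl*Clo))
Numer = 13.204, Denom = 174.663
Vm = -69.01 mV


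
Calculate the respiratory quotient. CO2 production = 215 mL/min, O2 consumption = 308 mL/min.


RQ = VCO2 / VO2
RQ = 215 / 308
RQ = 0.6981


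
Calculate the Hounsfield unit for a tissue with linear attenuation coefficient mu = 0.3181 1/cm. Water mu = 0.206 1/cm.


HU = ((mu_tissue - mu_water) / mu_water) * 1000
HU = ((0.3181 - 0.206) / 0.206) * 1000
HU = 544.2


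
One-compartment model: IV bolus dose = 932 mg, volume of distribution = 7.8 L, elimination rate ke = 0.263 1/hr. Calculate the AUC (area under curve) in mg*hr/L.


C0 = Dose/Vd = 932/7.8 = 119.487 mg/L
AUC = C0/ke = 119.487/0.263
AUC = 454.3 mg*hr/L


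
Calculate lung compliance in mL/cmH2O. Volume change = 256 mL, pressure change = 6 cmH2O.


C = dV / dP
C = 256 / 6
C = 42.67 mL/cmH2O


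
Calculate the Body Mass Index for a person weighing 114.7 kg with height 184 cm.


BMI = weight / height^2
height = 184 cm = 1.84 m
BMI = 114.7 / 1.84^2
BMI = 33.88 kg/m^2


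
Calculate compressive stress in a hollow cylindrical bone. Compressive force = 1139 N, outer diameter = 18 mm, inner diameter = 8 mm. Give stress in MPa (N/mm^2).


A = pi*(r_o^2 - r_i^2)
r_o = 9 mm, r_i = 4 mm
A = 204.204 mm^2
sigma = F/A = 1139 / 204.204
sigma = 5.578 MPa


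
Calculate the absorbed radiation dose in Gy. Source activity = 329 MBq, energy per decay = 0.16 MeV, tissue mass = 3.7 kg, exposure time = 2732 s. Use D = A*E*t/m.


A = 329 MBq = 3.2900e+08 Bq
E = 0.16 MeV = 2.5632e-14 J
D = A*E*t/m = 3.2900e+08*2.5632e-14*2732/3.7
D = 0.006227 Gy


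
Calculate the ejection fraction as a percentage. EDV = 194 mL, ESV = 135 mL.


SV = EDV - ESV = 194 - 135 = 59 mL
EF = SV/EDV * 100 = 59/194 * 100
EF = 30.41%


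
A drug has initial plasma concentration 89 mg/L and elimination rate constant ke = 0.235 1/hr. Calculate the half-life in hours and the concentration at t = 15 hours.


t_half = ln(2) / ke = 0.693147 / 0.235 = 2.95 hr
C(t) = C0 * exp(-ke*t) = 89 * exp(-0.235*15)
C(15) = 2.621 mg/L


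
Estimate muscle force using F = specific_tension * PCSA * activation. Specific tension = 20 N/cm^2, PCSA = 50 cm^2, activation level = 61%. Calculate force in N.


F = sigma * PCSA * activation
F = 20 * 50 * 0.61
F = 610 N


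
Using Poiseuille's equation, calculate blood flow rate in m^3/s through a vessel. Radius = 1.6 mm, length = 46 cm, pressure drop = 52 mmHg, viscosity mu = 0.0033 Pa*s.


Q = pi*r^4*dP / (8*mu*L)
r = 0.0016 m, L = 0.46 m
dP = 52 mmHg = 6932.744 Pa
Q = 1.1754e-05 m^3/s


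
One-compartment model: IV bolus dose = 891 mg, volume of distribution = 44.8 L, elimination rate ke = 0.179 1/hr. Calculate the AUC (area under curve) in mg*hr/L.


C0 = Dose/Vd = 891/44.8 = 19.8884 mg/L
AUC = C0/ke = 19.8884/0.179
AUC = 111.1 mg*hr/L


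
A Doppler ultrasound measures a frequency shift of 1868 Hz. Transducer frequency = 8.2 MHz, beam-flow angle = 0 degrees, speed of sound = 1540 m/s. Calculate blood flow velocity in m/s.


v = fd * c / (2 * f0 * cos(theta))
v = 1868 * 1540 / (2 * 8.2000e+06 * cos(0))
v = 0.1754 m/s


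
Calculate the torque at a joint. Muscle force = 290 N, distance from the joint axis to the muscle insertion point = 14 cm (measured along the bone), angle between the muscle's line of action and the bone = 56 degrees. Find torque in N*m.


Torque = F * d * sin(theta)   (moment arm = d*sin(theta))
d = 14 cm = 0.14 m
Torque = 290 * 0.14 * sin(56)
Torque = 33.66 N*m


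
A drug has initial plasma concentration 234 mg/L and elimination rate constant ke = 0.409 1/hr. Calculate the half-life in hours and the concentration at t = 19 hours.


t_half = ln(2) / ke = 0.693147 / 0.409 = 1.695 hr
C(t) = C0 * exp(-ke*t) = 234 * exp(-0.409*19)
C(19) = 0.0987 mg/L


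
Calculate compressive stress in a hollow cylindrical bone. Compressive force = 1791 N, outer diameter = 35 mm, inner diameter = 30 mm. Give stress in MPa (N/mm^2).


A = pi*(r_o^2 - r_i^2)
r_o = 17.5 mm, r_i = 15 mm
A = 255.254 mm^2
sigma = F/A = 1791 / 255.254
sigma = 7.017 MPa


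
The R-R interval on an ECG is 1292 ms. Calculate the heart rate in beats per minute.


HR = 60 / RR_interval(s)
RR = 1292 ms = 1.292 s
HR = 60 / 1.292 = 46.44 bpm


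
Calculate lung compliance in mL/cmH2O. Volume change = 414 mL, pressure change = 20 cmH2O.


C = dV / dP
C = 414 / 20
C = 20.7 mL/cmH2O


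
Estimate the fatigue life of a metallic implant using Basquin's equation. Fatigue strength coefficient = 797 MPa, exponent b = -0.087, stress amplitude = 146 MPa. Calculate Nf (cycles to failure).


sigma_a = sigma_f' * (2Nf)^b
2Nf = (sigma_a/sigma_f')^(1/b)
2Nf = (146/797)^(1/-0.087)
2Nf = 2.9680869e+08
Nf = 1.4840e+08


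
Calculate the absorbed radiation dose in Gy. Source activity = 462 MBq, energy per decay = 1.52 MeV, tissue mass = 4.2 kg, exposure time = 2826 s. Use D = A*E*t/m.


A = 462 MBq = 4.6200e+08 Bq
E = 1.52 MeV = 2.43504e-13 J
D = A*E*t/m = 4.6200e+08*2.43504e-13*2826/4.2
D = 0.0757 Gy


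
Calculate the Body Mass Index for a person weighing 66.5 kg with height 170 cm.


BMI = weight / height^2
height = 170 cm = 1.7 m
BMI = 66.5 / 1.7^2
BMI = 23.01 kg/m^2


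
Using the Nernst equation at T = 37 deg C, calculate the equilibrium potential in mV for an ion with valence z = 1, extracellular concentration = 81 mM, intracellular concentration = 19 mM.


E = (RT/(zF)) * ln(C_out/C_in)
T = 37 + 273.15 = 310.15 K
E = (8.314 * 310.15 / (1 * 96485)) * ln(81/19)
E = 38.75 mV


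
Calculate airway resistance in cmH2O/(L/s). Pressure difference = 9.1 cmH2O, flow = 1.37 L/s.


R = dP / flow
R = 9.1 / 1.37
R = 6.642 cmH2O/(L/s)


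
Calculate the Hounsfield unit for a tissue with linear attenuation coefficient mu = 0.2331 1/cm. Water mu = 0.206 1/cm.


HU = ((mu_tissue - mu_water) / mu_water) * 1000
HU = ((0.2331 - 0.206) / 0.206) * 1000
HU = 131.6


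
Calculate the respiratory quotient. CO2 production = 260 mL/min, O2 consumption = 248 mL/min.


RQ = VCO2 / VO2
RQ = 260 / 248
RQ = 1.048


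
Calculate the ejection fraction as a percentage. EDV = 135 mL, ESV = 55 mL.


SV = EDV - ESV = 135 - 55 = 80 mL
EF = SV/EDV * 100 = 80/135 * 100
EF = 59.26%
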